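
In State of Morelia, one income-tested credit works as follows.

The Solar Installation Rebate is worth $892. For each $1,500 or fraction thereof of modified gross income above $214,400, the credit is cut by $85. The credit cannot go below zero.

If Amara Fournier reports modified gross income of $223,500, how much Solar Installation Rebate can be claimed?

Solar Installation Rebate: income exceeds $214,400 by $9,100, which is 7 full-or-partial $1,500 increments; reduction = 7 × $85 = $595, leaving $297.

$297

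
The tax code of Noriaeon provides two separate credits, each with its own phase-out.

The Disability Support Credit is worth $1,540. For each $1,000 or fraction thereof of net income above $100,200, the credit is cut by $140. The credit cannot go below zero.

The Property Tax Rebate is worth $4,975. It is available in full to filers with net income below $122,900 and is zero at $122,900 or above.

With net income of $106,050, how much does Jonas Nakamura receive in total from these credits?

$5,675

Disability Support Credit: income exceeds $100,200 by $5,850, which is 6 full-or-partial $1,000 increments; reduction = 6 × $140 = $840, leaving $700.
Property Tax Rebate: $106,050 is below the $122,900 cutoff, so the full $4,975 applies.
Total: $700 + $4,975 = $5,675.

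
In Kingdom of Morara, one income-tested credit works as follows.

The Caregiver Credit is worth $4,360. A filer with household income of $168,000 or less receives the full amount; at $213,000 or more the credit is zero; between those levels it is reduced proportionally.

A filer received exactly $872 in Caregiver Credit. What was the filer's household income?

$204,000

$872 is 872/4,360 of the full $4,360, so 3,488/4,360 of the $45,000 range has been used: income = $168,000 + $45,000 × 3,488/4,360 = $204,000.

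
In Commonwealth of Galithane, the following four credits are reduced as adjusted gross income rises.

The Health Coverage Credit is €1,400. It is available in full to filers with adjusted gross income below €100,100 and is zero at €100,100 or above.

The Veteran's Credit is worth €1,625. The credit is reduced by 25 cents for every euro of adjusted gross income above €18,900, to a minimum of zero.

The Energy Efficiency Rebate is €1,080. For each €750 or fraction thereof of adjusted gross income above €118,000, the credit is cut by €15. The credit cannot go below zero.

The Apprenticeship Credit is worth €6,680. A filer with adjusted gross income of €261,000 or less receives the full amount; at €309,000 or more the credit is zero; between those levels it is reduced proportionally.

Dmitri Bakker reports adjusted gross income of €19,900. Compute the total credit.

€10,535

Health Coverage Credit: €19,900 is below the €100,100 cutoff, so the full €1,400 applies.
Veteran's Credit: 25% of the €1,000 excess over €18,900 is €250; credit = €1,625 − €250 = €1,375.
Energy Efficiency Rebate: €19,900 is at or below the €118,000 threshold, so the full €1,080 applies.
Apprenticeship Credit: €19,900 is at or below the €261,000 threshold, so the full €6,680 applies.
Total: €1,400 + €1,375 + €1,080 + €6,680 = €10,535.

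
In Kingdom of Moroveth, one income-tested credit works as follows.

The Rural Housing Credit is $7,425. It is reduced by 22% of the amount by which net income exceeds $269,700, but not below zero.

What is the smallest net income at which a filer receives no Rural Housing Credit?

The credit falls by 22% of each dollar above $269,700, so it reaches zero when the excess is $7,425 / 22% = $33,750: income = $269,700 + $33,750 = $303,450.

$303,450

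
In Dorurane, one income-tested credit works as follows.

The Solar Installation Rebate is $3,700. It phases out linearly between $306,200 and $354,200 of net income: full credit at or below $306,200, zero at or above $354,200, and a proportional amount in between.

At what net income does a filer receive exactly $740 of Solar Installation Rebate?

$344,600

$740 is 740/3,700 of the full $3,700, so 2,960/3,700 of the $48,000 range has been used: income = $306,200 + $48,000 × 2,960/3,700 = $344,600.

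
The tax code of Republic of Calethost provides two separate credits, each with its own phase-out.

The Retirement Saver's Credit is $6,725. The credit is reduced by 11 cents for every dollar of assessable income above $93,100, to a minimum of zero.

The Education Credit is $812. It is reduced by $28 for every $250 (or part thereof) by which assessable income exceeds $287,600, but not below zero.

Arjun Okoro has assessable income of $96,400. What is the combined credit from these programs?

Retirement Saver's Credit: 11% of the $3,300 excess over $93,100 is $363; credit = $6,725 − $363 = $6,362.
Education Credit: $96,400 is at or below the $287,600 threshold, so the full $812 applies.
Total: $6,362 + $812 = $7,174.

$7,174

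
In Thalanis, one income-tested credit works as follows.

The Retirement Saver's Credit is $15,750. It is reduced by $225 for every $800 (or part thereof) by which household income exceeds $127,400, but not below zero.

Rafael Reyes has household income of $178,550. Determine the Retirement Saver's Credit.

$1,350

Retirement Saver's Credit: income exceeds $127,400 by $51,150, which is 64 full-or-partial $800 increments; reduction = 64 × $225 = $14,400, leaving $1,350.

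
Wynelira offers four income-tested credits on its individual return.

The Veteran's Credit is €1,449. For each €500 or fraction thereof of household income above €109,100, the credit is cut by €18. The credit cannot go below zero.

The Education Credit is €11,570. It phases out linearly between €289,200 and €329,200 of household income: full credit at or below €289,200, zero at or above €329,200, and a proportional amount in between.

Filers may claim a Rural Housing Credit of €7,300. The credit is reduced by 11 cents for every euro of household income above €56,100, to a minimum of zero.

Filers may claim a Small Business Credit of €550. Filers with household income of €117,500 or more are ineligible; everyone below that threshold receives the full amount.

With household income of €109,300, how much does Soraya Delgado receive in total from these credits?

Veteran's Credit: income exceeds €109,100 by €200, which is 1 full-or-partial €500 increment; reduction = 1 × €18 = €18, leaving €1,431.
Education Credit: €109,300 is at or below the €289,200 threshold, so the full €11,570 applies.
Rural Housing Credit: 11% of the €53,200 excess over €56,100 is €5,852; credit = €7,300 − €5,852 = €1,448.
Small Business Credit: €109,300 is below the €117,500 cutoff, so the full €550 applies.
Total: €1,431 + €11,570 + €1,448 + €550 = €14,999.

€14,999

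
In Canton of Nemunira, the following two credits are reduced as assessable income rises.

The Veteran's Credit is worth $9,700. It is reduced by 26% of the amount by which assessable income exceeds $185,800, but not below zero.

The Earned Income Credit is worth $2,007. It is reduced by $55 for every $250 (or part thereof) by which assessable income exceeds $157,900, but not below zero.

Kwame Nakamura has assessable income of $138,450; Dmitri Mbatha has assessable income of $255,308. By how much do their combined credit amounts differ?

$11,707

Kwame ($138,450): Veteran's Credit: $138,450 is at or below the $185,800 threshold, so the full $9,700 applies. Earned Income Credit: $138,450 is at or below the $157,900 threshold, so the full $2,007 applies. total $9,700 + $2,007 = $11,707
Dmitri ($255,308): Veteran's Credit: 26% of the $69,508 excess over $185,800 is $18,072.08 ≥ base, so the credit is $0. Earned Income Credit: income exceeds $157,900 by $97,408 → 390 increments × $55 = $21,450 ≥ base, so the credit is $0. total $0 + $0 = $0
Difference: |$11,707 − $0| = $11,707.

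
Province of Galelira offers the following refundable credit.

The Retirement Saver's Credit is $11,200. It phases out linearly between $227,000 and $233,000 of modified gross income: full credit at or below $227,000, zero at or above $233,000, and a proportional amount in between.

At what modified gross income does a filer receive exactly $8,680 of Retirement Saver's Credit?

$228,350

$8,680 is 8,680/11,200 of the full $11,200, so 2,520/11,200 of the $6,000 range has been used: income = $227,000 + $6,000 × 2,520/11,200 = $228,350.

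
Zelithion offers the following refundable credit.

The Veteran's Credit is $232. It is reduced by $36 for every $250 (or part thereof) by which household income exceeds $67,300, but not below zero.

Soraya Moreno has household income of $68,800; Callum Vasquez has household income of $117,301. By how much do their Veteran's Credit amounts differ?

$16

Soraya ($68,800): Veteran's Credit: income exceeds $67,300 by $1,500, which is 6 full-or-partial $250 increments; reduction = 6 × $36 = $216, leaving $16.
Callum ($117,301): Veteran's Credit: income exceeds $67,300 by $50,001 → 201 increments × $36 = $7,236 ≥ base, so the credit is $0.
Difference: |$16 − $0| = $16.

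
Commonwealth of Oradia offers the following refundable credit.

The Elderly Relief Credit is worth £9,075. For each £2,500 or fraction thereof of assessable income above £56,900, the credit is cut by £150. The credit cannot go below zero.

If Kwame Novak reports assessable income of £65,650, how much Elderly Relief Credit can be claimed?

£8,475

Elderly Relief Credit: income exceeds £56,900 by £8,750, which is 4 full-or-partial £2,500 increments; reduction = 4 × £150 = £600, leaving £8,475.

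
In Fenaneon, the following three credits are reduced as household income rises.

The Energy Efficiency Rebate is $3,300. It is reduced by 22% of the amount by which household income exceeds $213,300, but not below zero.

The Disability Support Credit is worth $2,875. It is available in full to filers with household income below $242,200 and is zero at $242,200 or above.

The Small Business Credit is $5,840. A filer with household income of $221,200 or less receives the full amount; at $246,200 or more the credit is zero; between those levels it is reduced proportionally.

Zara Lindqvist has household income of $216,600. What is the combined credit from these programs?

$11,289

Energy Efficiency Rebate: 22% of the $3,300 excess over $213,300 is $726; credit = $3,300 − $726 = $2,574.
Disability Support Credit: $216,600 is below the $242,200 cutoff, so the full $2,875 applies.
Small Business Credit: $216,600 is at or below the $221,200 threshold, so the full $5,840 applies.
Total: $2,574 + $2,875 + $5,840 = $11,289.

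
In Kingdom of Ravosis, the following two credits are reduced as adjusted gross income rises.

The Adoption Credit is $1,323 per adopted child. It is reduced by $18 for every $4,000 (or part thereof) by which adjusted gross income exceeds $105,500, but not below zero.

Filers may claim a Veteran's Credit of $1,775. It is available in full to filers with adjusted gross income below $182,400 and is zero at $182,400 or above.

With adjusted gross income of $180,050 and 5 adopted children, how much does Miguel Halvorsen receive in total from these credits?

$8,048

Adoption Credit: base = 5 × $1,323 = $6,615. income exceeds $105,500 by $74,550, which is 19 full-or-partial $4,000 increments; reduction = 19 × $18 = $342, leaving $6,273.
Veteran's Credit: $180,050 is below the $182,400 cutoff, so the full $1,775 applies.
Total: $6,273 + $1,775 = $8,048.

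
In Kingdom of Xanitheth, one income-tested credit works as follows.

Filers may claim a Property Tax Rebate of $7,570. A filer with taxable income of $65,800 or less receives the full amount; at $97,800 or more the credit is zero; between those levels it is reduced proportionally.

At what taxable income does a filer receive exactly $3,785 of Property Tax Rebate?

$81,800

$3,785 is 3,785/7,570 of the full $7,570, so 3,785/7,570 of the $32,000 range has been used: income = $65,800 + $32,000 × 3,785/7,570 = $81,800.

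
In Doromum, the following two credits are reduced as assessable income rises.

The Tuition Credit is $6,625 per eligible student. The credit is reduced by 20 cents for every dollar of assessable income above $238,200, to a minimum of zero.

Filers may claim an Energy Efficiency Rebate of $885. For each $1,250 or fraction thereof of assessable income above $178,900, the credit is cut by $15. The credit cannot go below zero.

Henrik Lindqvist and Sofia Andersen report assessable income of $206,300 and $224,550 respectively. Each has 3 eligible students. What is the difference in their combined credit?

Henrik ($206,300): Tuition Credit: base = 3 × $6,625 = $19,875. $206,300 is at or below the $238,200 threshold, so the full $19,875 applies. Energy Efficiency Rebate: income exceeds $178,900 by $27,400, which is 22 full-or-partial $1,250 increments; reduction = 22 × $15 = $330, leaving $555. total $19,875 + $555 = $20,430
Sofia ($224,550): Tuition Credit: base = 3 × $6,625 = $19,875. $224,550 is at or below the $238,200 threshold, so the full $19,875 applies. Energy Efficiency Rebate: income exceeds $178,900 by $45,650, which is 37 full-or-partial $1,250 increments; reduction = 37 × $15 = $555, leaving $330. total $19,875 + $330 = $20,205
Difference: |$20,430 − $20,205| = $225.

$225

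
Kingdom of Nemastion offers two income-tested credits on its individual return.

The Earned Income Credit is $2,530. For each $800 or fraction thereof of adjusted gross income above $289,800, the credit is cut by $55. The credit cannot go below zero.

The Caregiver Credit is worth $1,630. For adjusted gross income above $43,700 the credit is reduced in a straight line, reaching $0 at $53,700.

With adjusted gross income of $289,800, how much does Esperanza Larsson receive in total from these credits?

$2,530

Earned Income Credit: $289,800 is at or below the $289,800 threshold, so the full $2,530 applies.
Caregiver Credit: $289,800 is at or above $53,700, so the credit is $0.
Total: $2,530 + $0 = $2,530.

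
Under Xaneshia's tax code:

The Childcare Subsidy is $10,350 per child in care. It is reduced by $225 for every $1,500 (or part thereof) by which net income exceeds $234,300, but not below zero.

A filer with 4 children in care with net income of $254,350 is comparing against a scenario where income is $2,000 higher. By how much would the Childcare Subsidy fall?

$225

At $254,350 — base = 4 × $10,350 = $41,400. income exceeds $234,300 by $20,050, which is 14 full-or-partial $1,500 increments; reduction = 14 × $225 = $3,150, leaving $38,250.
At $256,350 — base = 4 × $10,350 = $41,400. income exceeds $234,300 by $22,050, which is 15 full-or-partial $1,500 increments; reduction = 15 × $225 = $3,375, leaving $38,025.
Lost: $38,250 − $38,025 = $225.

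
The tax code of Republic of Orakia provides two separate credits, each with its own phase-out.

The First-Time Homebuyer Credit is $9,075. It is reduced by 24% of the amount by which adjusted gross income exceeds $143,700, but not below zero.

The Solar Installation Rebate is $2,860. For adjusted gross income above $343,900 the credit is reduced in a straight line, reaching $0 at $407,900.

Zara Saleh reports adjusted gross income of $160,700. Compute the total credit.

$7,855

First-Time Homebuyer Credit: 24% of the $17,000 excess over $143,700 is $4,080; credit = $9,075 − $4,080 = $4,995.
Solar Installation Rebate: $160,700 is at or below the $343,900 threshold, so the full $2,860 applies.
Total: $4,995 + $2,860 = $7,855.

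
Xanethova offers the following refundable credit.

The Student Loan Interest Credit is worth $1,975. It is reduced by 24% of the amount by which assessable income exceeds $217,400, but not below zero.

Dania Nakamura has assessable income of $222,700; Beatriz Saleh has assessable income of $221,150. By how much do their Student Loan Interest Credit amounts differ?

$372

Dania ($222,700): Student Loan Interest Credit: 24% of the $5,300 excess over $217,400 is $1,272; credit = $1,975 − $1,272 = $703.
Beatriz ($221,150): Student Loan Interest Credit: 24% of the $3,750 excess over $217,400 is $900; credit = $1,975 − $900 = $1,075.
Difference: |$703 − $1,075| = $372.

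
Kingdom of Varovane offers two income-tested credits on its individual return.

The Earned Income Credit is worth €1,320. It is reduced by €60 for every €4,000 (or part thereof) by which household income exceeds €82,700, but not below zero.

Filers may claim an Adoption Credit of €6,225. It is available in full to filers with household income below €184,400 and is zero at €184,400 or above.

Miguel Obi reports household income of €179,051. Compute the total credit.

€6,225

Earned Income Credit: income exceeds €82,700 by €96,351 → 25 increments × €60 = €1,500 ≥ base, so the credit is €0.
Adoption Credit: €179,051 is below the €184,400 cutoff, so the full €6,225 applies.
Total: €0 + €6,225 = €6,225.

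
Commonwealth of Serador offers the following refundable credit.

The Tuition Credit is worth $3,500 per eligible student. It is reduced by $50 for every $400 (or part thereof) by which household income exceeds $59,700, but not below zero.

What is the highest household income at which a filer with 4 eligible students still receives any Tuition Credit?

Full credit = 4 × $3,500 = $14,000.
After 279 increments the reduction is 279 × $50 = $13,950, leaving $50; one more increment wipes it out. Increment 279 ends at excess 279 × $400 = $111,600, so the highest qualifying income is $59,700 + $111,600 = $171,300.

$171,300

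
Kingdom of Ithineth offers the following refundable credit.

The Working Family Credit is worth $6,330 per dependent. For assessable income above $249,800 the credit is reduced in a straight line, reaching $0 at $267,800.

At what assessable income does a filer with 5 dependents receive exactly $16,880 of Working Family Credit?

$258,200

Full credit = 5 × $6,330 = $31,650.
$16,880 is 16,880/31,650 of the full $31,650, so 14,770/31,650 of the $18,000 range has been used: income = $249,800 + $18,000 × 14,770/31,650 = $258,200.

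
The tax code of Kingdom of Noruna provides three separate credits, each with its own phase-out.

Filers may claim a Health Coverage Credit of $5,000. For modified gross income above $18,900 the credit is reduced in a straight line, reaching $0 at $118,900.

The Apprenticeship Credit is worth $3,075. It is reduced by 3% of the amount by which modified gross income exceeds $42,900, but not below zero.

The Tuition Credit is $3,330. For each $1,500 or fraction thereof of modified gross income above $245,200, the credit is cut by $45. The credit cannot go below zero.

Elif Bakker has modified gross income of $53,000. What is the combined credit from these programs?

Health Coverage Credit: $53,000 is $34,100 into a $100,000 phase-out range, leaving 65,900/100,000 of the credit: $5,000 × 65,900/100,000 = $3,295.
Apprenticeship Credit: 3% of the $10,100 excess over $42,900 is $303; credit = $3,075 − $303 = $2,772.
Tuition Credit: $53,000 is at or below the $245,200 threshold, so the full $3,330 applies.
Total: $3,295 + $2,772 + $3,330 = $9,397.

$9,397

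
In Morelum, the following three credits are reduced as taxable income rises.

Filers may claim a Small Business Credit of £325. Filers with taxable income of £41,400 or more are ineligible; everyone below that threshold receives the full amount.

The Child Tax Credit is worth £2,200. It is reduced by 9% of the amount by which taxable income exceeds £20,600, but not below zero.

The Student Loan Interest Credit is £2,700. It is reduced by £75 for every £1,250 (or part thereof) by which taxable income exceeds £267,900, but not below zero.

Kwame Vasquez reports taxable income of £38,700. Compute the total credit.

£3,596

Small Business Credit: £38,700 is below the £41,400 cutoff, so the full £325 applies.
Child Tax Credit: 9% of the £18,100 excess over £20,600 is £1,629; credit = £2,200 − £1,629 = £571.
Student Loan Interest Credit: £38,700 is at or below the £267,900 threshold, so the full £2,700 applies.
Total: £325 + £571 + £2,700 = £3,596.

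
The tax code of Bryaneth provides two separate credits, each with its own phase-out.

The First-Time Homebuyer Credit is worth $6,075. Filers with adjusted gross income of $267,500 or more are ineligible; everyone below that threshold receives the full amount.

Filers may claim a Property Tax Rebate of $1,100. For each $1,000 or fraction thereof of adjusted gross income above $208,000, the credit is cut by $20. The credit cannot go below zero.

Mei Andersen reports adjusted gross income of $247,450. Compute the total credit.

$6,375

First-Time Homebuyer Credit: $247,450 is below the $267,500 cutoff, so the full $6,075 applies.
Property Tax Rebate: income exceeds $208,000 by $39,450, which is 40 full-or-partial $1,000 increments; reduction = 40 × $20 = $800, leaving $300.
Total: $6,075 + $300 = $6,375.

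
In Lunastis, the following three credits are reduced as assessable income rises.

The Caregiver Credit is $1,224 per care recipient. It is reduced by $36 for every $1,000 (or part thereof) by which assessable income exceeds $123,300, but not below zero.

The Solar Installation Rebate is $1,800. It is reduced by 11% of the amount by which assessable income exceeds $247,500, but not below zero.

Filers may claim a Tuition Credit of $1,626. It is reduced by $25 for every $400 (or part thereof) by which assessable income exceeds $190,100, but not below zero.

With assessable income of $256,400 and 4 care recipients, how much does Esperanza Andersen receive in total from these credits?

Caregiver Credit: base = 4 × $1,224 = $4,896. income exceeds $123,300 by $133,100, which is 134 full-or-partial $1,000 increments; reduction = 134 × $36 = $4,824, leaving $72.
Solar Installation Rebate: 11% of the $8,900 excess over $247,500 is $979; credit = $1,800 − $979 = $821.
Tuition Credit: income exceeds $190,100 by $66,300 → 166 increments × $25 = $4,150 ≥ base, so the credit is $0.
Total: $72 + $821 + $0 = $893.

$893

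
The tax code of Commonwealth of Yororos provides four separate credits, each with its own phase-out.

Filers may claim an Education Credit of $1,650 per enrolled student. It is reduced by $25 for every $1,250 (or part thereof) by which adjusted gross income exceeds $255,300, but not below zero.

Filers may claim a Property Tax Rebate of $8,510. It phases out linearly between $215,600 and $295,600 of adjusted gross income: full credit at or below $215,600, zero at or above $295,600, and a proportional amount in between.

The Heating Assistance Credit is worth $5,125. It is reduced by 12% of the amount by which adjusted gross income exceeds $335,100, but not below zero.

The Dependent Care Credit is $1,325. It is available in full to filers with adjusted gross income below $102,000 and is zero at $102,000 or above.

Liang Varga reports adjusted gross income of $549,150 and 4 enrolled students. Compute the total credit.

$700

Education Credit: base = 4 × $1,650 = $6,600. income exceeds $255,300 by $293,850, which is 236 full-or-partial $1,250 increments; reduction = 236 × $25 = $5,900, leaving $700.
Property Tax Rebate: $549,150 is at or above $295,600, so the credit is $0.
Heating Assistance Credit: 12% of the $214,050 excess over $335,100 is $25,686 ≥ base, so the credit is $0.
Dependent Care Credit: $549,150 meets or exceeds the $102,000 cutoff, so the credit is $0.
Total: $700 + $0 + $0 + $0 = $700.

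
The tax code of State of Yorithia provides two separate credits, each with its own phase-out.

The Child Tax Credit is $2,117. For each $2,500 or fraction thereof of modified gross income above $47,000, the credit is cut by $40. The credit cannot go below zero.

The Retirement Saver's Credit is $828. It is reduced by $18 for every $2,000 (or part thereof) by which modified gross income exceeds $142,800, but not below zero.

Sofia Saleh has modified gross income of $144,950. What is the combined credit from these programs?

$1,309

Child Tax Credit: income exceeds $47,000 by $97,950, which is 40 full-or-partial $2,500 increments; reduction = 40 × $40 = $1,600, leaving $517.
Retirement Saver's Credit: income exceeds $142,800 by $2,150, which is 2 full-or-partial $2,000 increments; reduction = 2 × $18 = $36, leaving $792.
Total: $517 + $792 = $1,309.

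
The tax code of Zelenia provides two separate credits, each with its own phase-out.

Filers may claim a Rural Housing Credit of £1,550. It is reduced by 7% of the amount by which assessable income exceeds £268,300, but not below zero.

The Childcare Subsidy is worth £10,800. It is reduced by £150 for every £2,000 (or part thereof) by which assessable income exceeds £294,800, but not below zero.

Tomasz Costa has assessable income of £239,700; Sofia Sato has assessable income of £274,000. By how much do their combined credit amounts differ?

Tomasz (£239,700): Rural Housing Credit: £239,700 is at or below the £268,300 threshold, so the full £1,550 applies. Childcare Subsidy: £239,700 is at or below the £294,800 threshold, so the full £10,800 applies. total £1,550 + £10,800 = £12,350
Sofia (£274,000): Rural Housing Credit: 7% of the £5,700 excess over £268,300 is £399; credit = £1,550 − £399 = £1,151. Childcare Subsidy: £274,000 is at or below the £294,800 threshold, so the full £10,800 applies. total £1,151 + £10,800 = £11,951
Difference: |£12,350 − £11,951| = £399.

£399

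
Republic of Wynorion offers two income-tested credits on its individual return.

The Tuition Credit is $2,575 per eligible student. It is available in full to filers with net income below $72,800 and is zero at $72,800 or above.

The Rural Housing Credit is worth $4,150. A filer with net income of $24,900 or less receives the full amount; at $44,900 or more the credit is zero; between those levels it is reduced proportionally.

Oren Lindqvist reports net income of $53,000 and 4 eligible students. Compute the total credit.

Tuition Credit: base = 4 × $2,575 = $10,300. $53,000 is below the $72,800 cutoff, so the full $10,300 applies.
Rural Housing Credit: $53,000 is at or above $44,900, so the credit is $0.
Total: $10,300 + $0 = $10,300.

$10,300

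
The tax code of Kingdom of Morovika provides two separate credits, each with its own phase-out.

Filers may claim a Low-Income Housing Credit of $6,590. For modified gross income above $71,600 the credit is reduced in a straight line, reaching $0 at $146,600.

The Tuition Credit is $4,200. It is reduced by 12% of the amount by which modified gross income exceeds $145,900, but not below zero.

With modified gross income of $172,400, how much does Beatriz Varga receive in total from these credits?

$1,020

Low-Income Housing Credit: $172,400 is at or above $146,600, so the credit is $0.
Tuition Credit: 12% of the $26,500 excess over $145,900 is $3,180; credit = $4,200 − $3,180 = $1,020.
Total: $0 + $1,020 = $1,020.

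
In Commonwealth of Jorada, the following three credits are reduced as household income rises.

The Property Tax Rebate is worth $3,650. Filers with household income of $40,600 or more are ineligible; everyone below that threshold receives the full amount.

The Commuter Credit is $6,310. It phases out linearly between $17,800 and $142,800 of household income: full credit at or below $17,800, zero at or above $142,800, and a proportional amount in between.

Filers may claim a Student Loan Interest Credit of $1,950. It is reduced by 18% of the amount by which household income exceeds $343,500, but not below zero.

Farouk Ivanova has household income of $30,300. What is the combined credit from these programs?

Property Tax Rebate: $30,300 is below the $40,600 cutoff, so the full $3,650 applies.
Commuter Credit: $30,300 is $12,500 into a $125,000 phase-out range, leaving 112,500/125,000 of the credit: $6,310 × 112,500/125,000 = $5,679.
Student Loan Interest Credit: $30,300 is at or below the $343,500 threshold, so the full $1,950 applies.
Total: $3,650 + $5,679 + $1,950 = $11,279.

$11,279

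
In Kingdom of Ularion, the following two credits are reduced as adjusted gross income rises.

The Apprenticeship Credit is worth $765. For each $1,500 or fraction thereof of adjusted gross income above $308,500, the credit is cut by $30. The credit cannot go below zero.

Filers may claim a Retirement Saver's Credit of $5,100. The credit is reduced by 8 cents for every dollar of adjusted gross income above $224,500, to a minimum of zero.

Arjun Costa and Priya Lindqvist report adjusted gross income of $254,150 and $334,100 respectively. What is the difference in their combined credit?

Arjun ($254,150): Apprenticeship Credit: $254,150 is at or below the $308,500 threshold, so the full $765 applies. Retirement Saver's Credit: 8% of the $29,650 excess over $224,500 is $2,372; credit = $5,100 − $2,372 = $2,728. total $765 + $2,728 = $3,493
Priya ($334,100): Apprenticeship Credit: income exceeds $308,500 by $25,600, which is 18 full-or-partial $1,500 increments; reduction = 18 × $30 = $540, leaving $225. Retirement Saver's Credit: 8% of the $109,600 excess over $224,500 is $8,768 ≥ base, so the credit is $0. total $225 + $0 = $225
Difference: |$3,493 − $225| = $3,268.

$3,268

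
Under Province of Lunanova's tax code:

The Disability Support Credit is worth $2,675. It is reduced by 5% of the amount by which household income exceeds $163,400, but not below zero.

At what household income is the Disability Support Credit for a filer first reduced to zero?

The credit falls by 5% of each dollar above $163,400, so it reaches zero when the excess is $2,675 / 5% = $53,500: income = $163,400 + $53,500 = $216,900.

$216,900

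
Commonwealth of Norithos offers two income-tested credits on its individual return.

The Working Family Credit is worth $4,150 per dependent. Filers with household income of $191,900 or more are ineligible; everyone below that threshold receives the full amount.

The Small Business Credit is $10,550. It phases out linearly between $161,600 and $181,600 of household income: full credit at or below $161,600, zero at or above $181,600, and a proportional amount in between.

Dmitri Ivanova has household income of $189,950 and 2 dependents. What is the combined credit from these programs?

Working Family Credit: base = 2 × $4,150 = $8,300. $189,950 is below the $191,900 cutoff, so the full $8,300 applies.
Small Business Credit: $189,950 is at or above $181,600, so the credit is $0.
Total: $8,300 + $0 = $8,300.

$8,300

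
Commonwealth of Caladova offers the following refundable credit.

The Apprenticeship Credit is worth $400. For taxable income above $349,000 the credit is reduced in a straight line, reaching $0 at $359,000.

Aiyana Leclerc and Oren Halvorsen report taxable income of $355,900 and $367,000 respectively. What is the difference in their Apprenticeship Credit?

Aiyana ($355,900): Apprenticeship Credit: $355,900 is $6,900 into a $10,000 phase-out range, leaving 3,100/10,000 of the credit: $400 × 3,100/10,000 = $124.
Oren ($367,000): Apprenticeship Credit: $367,000 is at or above $359,000, so the credit is $0.
Difference: |$124 − $0| = $124.

$124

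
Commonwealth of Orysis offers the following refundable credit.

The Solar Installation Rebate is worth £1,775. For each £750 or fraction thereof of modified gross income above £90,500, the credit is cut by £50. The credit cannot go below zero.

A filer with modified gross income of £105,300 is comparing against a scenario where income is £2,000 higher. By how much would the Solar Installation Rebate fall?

£150

At £105,300 — income exceeds £90,500 by £14,800, which is 20 full-or-partial £750 increments; reduction = 20 × £50 = £1,000, leaving £775.
At £107,300 — income exceeds £90,500 by £16,800, which is 23 full-or-partial £750 increments; reduction = 23 × £50 = £1,150, leaving £625.
Lost: £775 − £625 = £150.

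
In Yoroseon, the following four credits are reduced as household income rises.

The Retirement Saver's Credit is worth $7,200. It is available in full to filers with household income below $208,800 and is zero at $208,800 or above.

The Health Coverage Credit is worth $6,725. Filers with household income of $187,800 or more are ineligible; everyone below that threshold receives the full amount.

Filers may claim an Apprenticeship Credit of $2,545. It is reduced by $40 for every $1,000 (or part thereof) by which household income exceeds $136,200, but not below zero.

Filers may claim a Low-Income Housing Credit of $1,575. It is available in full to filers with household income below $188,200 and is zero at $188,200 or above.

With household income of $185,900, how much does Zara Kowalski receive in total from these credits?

Retirement Saver's Credit: $185,900 is below the $208,800 cutoff, so the full $7,200 applies.
Health Coverage Credit: $185,900 is below the $187,800 cutoff, so the full $6,725 applies.
Apprenticeship Credit: income exceeds $136,200 by $49,700, which is 50 full-or-partial $1,000 increments; reduction = 50 × $40 = $2,000, leaving $545.
Low-Income Housing Credit: $185,900 is below the $188,200 cutoff, so the full $1,575 applies.
Total: $7,200 + $6,725 + $545 + $1,575 = $16,045.

$16,045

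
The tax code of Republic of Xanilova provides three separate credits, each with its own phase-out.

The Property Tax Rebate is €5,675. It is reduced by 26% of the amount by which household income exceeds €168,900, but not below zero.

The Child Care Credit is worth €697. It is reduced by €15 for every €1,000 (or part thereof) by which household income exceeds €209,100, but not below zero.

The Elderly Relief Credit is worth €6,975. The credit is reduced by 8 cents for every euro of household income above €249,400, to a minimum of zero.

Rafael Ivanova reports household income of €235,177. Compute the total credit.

Property Tax Rebate: 26% of the €66,277 excess over €168,900 is €17,232.02 ≥ base, so the credit is €0.
Child Care Credit: income exceeds €209,100 by €26,077, which is 27 full-or-partial €1,000 increments; reduction = 27 × €15 = €405, leaving €292.
Elderly Relief Credit: €235,177 is at or below the €249,400 threshold, so the full €6,975 applies.
Total: €0 + €292 + €6,975 = €7,267.

€7,267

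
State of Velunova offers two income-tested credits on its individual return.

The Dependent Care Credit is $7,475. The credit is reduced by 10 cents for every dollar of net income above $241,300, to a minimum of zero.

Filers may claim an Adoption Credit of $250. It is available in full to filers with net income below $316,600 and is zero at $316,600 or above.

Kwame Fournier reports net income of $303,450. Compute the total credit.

Dependent Care Credit: 10% of the $62,150 excess over $241,300 is $6,215; credit = $7,475 − $6,215 = $1,260.
Adoption Credit: $303,450 is below the $316,600 cutoff, so the full $250 applies.
Total: $1,260 + $250 = $1,510.

$1,510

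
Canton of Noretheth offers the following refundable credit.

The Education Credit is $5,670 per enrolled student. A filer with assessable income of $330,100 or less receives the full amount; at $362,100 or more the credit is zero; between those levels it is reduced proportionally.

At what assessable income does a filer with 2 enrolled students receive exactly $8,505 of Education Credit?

Full credit = 2 × $5,670 = $11,340.
$8,505 is 8,505/11,340 of the full $11,340, so 2,835/11,340 of the $32,000 range has been used: income = $330,100 + $32,000 × 2,835/11,340 = $338,100.

$338,100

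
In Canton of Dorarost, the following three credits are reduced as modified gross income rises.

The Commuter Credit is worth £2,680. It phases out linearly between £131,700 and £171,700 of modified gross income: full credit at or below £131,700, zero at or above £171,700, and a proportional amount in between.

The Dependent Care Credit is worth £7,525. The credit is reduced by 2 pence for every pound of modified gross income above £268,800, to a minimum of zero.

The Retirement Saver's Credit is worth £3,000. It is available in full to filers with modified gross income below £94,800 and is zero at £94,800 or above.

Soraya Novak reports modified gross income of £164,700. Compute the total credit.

£7,994

Commuter Credit: £164,700 is £33,000 into a £40,000 phase-out range, leaving 7,000/40,000 of the credit: £2,680 × 7,000/40,000 = £469.
Dependent Care Credit: £164,700 is at or below the £268,800 threshold, so the full £7,525 applies.
Retirement Saver's Credit: £164,700 meets or exceeds the £94,800 cutoff, so the credit is £0.
Total: £469 + £7,525 + £0 = £7,994.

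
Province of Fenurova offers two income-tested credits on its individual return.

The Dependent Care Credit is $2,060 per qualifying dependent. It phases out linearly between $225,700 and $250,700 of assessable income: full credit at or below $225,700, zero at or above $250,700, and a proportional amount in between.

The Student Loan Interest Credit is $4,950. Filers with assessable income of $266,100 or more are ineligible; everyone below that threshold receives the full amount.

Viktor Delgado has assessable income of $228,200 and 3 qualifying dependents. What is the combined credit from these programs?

$10,512

Dependent Care Credit: base = 3 × $2,060 = $6,180. $228,200 is $2,500 into a $25,000 phase-out range, leaving 22,500/25,000 of the credit: $6,180 × 22,500/25,000 = $5,562.
Student Loan Interest Credit: $228,200 is below the $266,100 cutoff, so the full $4,950 applies.
Total: $5,562 + $4,950 = $10,512.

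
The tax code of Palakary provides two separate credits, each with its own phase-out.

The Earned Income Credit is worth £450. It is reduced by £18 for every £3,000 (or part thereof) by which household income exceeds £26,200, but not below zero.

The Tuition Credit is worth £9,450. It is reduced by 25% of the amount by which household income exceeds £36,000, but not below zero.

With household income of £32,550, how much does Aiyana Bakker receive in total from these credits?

£9,846

Earned Income Credit: income exceeds £26,200 by £6,350, which is 3 full-or-partial £3,000 increments; reduction = 3 × £18 = £54, leaving £396.
Tuition Credit: £32,550 is at or below the £36,000 threshold, so the full £9,450 applies.
Total: £396 + £9,450 = £9,846.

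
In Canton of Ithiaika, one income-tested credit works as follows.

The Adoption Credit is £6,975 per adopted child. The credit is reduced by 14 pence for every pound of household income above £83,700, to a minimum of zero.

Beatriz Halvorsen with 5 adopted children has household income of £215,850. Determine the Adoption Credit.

Adoption Credit: base = 5 × £6,975 = £34,875. 14% of the £132,150 excess over £83,700 is £18,501; credit = £34,875 − £18,501 = £16,374.

£16,374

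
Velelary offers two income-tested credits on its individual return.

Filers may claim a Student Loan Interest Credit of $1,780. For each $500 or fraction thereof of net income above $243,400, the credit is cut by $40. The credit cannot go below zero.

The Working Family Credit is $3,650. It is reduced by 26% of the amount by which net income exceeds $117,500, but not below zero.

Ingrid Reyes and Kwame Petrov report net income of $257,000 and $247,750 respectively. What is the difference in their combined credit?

Ingrid ($257,000): Student Loan Interest Credit: income exceeds $243,400 by $13,600, which is 28 full-or-partial $500 increments; reduction = 28 × $40 = $1,120, leaving $660. Working Family Credit: 26% of the $139,500 excess over $117,500 is $36,270 ≥ base, so the credit is $0. total $660 + $0 = $660
Kwame ($247,750): Student Loan Interest Credit: income exceeds $243,400 by $4,350, which is 9 full-or-partial $500 increments; reduction = 9 × $40 = $360, leaving $1,420. Working Family Credit: 26% of the $130,250 excess over $117,500 is $33,865 ≥ base, so the credit is $0. total $1,420 + $0 = $1,420
Difference: |$660 − $1,420| = $760.

$760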